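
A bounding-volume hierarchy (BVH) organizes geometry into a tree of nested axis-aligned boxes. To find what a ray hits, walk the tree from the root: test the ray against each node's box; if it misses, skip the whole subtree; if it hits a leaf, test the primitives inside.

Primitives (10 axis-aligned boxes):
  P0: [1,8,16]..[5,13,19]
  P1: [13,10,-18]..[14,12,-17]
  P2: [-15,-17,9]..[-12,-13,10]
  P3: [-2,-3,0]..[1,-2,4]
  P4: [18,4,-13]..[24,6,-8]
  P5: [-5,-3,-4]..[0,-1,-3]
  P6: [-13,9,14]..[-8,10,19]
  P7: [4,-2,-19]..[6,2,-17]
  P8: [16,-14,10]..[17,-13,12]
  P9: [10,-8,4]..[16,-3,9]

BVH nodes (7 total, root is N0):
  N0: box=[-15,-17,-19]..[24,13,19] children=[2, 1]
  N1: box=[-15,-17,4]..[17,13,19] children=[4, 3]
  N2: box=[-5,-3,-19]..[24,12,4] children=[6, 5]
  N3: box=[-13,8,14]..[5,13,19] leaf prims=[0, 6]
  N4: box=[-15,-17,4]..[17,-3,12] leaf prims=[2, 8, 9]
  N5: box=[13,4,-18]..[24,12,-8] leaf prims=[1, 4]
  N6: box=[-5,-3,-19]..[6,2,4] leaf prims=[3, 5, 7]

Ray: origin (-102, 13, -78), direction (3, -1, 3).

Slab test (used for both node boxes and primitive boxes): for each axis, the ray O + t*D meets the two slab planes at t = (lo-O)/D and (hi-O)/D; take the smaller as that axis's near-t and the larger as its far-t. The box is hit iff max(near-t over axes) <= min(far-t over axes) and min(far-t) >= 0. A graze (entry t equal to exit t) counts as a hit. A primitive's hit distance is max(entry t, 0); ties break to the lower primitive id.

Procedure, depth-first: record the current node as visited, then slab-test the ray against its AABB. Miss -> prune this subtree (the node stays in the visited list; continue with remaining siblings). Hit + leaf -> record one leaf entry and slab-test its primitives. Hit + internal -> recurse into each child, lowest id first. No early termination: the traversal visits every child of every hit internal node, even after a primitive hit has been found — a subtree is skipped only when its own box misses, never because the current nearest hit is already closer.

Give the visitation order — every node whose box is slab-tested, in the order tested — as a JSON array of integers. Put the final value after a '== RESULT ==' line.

Walk:
N0 x:[29,42] y:[0,30] z:[59/3,97/3] -> hit [29,30], descend [1, 2]
  N1 x:[29,119/3] y:[0,30] z:[82/3,97/3] -> hit [29,30], descend [3, 4]
    N3 x:[89/3,107/3] y:[0,5] z:[92/3,97/3] -> miss, prune
    N4 x:[29,119/3] y:[16,30] z:[82/3,30] -> hit [29,30] leaf, test {P2@t=29, P8(miss), P9(miss)}
  N2 x:[97/3,42] y:[1,16] z:[59/3,82/3] -> miss, prune

Visited [0, 1, 3, 4, 2]. Tests: 5 box, 1 leaf. Nearest: P2.

== RESULT ==
[0, 1, 3, 4, 2]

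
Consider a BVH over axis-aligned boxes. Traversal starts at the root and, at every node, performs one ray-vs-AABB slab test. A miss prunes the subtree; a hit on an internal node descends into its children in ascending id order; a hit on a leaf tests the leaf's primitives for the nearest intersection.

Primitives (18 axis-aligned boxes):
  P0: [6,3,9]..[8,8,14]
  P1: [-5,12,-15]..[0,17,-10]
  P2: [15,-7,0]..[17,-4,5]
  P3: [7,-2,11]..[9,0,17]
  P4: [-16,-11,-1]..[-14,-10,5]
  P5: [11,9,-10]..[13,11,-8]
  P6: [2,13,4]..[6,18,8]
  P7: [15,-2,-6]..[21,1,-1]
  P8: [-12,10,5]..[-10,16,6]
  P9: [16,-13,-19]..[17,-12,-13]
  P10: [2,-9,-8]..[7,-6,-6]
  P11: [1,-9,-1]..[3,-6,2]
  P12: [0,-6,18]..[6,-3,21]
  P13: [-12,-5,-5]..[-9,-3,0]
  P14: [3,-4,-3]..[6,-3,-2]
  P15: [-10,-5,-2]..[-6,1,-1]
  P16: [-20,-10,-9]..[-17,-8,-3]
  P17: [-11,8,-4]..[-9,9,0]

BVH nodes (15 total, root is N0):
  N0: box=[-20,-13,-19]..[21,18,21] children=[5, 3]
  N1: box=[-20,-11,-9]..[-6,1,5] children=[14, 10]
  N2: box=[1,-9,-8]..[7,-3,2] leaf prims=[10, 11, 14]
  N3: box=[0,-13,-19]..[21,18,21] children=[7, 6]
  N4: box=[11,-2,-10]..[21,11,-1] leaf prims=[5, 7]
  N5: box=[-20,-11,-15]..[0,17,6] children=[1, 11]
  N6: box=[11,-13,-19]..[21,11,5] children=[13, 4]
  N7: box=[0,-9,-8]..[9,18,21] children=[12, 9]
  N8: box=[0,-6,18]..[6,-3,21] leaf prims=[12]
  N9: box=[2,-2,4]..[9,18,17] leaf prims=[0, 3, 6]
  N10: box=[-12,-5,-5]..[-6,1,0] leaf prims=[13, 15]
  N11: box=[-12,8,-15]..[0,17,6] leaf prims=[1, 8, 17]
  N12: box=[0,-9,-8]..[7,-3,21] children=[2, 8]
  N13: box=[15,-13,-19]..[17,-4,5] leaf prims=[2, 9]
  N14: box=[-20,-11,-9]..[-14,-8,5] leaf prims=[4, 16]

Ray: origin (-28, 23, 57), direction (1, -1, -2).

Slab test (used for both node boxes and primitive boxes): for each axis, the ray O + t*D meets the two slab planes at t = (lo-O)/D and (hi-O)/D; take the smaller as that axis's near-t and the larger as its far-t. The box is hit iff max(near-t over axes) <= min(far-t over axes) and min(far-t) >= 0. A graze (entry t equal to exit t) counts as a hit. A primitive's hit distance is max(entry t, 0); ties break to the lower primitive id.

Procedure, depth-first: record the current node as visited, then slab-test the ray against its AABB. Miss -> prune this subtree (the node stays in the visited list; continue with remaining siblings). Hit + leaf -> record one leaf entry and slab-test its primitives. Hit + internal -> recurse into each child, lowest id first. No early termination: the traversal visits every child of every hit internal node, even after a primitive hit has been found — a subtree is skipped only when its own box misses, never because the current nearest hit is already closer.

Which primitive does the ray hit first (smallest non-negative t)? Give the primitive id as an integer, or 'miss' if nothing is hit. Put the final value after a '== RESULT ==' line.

Traverse from the root:
N0 x:[8,49] y:[5,36] z:[18,38] -> hit [18,36], descend [3, 5]
  N3 x:[28,49] y:[5,36] z:[18,38] -> hit [28,36], descend [6, 7]
    N6 x:[39,49] y:[12,36] z:[26,38] -> miss, prune
    N7 x:[28,37] y:[5,32] z:[18,65/2] -> hit [28,32], descend [9, 12]
      N9 x:[30,37] y:[5,25] z:[20,53/2] -> miss, prune
      N12 x:[28,35] y:[26,32] z:[18,65/2] -> hit [28,32], descend [2, 8]
        N2 x:[29,35] y:[26,32] z:[55/2,65/2] -> hit [29,32] leaf, test {P10@t=63/2, P11@t=29, P14(miss)}
        N8 x:[28,34] y:[26,29] z:[18,39/2] -> miss, prune
  N5 x:[8,28] y:[6,34] z:[51/2,36] -> hit [51/2,28], descend [1, 11]
    N1 x:[8,22] y:[22,34] z:[26,33] -> miss, prune
    N11 x:[16,28] y:[6,15] z:[51/2,36] -> miss, prune

order=[0, 3, 6, 7, 9, 12, 2, 8, 5, 1, 11]  |boxes|=11  |leaves|=1  hit=P11

== RESULT ==
11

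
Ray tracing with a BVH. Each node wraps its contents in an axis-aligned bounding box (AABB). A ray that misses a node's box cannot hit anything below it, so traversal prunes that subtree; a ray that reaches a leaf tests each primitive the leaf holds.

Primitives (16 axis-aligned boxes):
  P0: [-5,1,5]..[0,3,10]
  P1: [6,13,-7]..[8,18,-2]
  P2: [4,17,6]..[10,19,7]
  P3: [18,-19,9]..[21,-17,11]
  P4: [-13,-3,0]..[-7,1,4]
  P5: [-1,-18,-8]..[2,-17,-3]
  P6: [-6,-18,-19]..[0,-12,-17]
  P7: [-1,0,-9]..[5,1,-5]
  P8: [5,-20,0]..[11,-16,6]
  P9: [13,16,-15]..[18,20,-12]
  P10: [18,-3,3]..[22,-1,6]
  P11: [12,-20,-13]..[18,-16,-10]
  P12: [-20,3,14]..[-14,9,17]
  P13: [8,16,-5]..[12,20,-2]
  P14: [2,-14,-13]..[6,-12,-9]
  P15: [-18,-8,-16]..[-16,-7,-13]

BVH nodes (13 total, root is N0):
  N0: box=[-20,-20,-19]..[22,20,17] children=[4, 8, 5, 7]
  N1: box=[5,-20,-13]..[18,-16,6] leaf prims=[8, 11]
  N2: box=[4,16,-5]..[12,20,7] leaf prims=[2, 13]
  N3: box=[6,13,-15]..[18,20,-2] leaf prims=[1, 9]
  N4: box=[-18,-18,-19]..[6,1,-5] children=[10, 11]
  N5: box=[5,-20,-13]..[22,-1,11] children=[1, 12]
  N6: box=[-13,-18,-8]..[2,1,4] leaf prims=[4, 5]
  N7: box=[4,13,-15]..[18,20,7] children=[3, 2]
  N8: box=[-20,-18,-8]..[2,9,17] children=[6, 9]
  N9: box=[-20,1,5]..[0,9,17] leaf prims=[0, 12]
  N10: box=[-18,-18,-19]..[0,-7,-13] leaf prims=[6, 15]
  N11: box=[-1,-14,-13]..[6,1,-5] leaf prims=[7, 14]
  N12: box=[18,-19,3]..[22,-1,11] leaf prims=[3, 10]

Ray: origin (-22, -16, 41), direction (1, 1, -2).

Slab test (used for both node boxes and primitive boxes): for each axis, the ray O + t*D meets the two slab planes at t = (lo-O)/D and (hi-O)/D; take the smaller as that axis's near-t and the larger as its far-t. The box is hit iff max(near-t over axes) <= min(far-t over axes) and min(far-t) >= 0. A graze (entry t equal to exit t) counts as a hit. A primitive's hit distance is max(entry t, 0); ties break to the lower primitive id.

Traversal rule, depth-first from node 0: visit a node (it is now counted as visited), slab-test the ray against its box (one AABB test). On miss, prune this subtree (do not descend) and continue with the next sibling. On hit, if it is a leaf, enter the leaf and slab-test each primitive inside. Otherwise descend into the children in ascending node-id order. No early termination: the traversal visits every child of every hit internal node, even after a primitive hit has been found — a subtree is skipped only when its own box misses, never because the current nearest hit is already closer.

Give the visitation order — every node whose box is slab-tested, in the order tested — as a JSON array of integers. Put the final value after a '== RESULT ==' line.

Traverse from the root:
N0 x:[2,44] y:[-4,36] z:[12,30] -> hit [12,30], descend [4, 5, 7, 8]
  N4 x:[4,28] y:[-2,17] z:[23,30] -> miss, prune
  N5 x:[27,44] y:[-4,15] z:[15,27] -> miss, prune
  N7 x:[26,40] y:[29,36] z:[17,28] -> miss, prune
  N8 x:[2,24] y:[-2,25] z:[12,49/2] -> hit [12,24], descend [6, 9]
    N6 x:[9,24] y:[-2,17] z:[37/2,49/2] -> miss, prune
    N9 x:[2,22] y:[17,25] z:[12,18] -> hit [17,18] leaf, test {P0@t=17, P12(miss)}

order=[0, 4, 5, 7, 8, 6, 9]  |boxes|=7  |leaves|=1  hit=P0

== RESULT ==
[0, 4, 5, 7, 8, 6, 9]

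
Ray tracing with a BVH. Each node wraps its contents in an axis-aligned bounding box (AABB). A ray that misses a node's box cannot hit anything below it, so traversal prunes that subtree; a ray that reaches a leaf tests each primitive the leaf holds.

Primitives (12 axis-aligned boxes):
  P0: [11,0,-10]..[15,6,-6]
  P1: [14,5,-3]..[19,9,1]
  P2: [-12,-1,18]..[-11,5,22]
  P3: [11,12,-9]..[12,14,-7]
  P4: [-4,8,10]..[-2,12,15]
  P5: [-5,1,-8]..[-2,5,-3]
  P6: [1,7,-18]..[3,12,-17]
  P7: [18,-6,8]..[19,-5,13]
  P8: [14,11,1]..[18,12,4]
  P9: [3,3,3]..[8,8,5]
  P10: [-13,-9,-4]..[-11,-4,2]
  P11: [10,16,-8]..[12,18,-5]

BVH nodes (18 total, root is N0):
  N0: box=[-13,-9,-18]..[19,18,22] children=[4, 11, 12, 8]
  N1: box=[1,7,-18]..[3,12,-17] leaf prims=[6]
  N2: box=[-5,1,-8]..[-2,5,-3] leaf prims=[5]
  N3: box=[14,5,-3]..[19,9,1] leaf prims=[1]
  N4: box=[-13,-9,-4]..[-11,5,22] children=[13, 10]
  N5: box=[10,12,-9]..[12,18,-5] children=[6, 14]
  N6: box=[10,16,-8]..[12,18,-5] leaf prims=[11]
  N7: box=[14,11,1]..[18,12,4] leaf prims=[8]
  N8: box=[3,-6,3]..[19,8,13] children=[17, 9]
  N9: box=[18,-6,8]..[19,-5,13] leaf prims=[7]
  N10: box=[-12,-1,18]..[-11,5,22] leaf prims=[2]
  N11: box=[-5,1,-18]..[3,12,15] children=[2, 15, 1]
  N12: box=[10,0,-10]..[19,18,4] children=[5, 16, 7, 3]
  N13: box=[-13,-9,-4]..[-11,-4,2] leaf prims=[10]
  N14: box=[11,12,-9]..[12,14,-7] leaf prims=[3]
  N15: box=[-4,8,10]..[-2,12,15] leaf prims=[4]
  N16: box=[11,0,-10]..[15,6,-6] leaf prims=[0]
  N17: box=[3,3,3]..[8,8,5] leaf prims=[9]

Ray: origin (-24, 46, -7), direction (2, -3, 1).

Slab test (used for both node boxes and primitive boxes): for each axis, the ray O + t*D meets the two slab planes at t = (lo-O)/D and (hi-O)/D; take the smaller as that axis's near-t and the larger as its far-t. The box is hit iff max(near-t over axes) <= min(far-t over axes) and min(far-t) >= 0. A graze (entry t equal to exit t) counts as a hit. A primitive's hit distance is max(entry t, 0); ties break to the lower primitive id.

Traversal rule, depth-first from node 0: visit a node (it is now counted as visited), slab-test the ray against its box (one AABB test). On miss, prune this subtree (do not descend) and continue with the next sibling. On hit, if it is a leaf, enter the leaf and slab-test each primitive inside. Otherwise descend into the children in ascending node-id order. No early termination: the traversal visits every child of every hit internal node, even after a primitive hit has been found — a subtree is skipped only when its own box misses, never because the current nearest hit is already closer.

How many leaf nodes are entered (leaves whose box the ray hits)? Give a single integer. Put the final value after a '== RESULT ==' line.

Walk:
N0 x:[11/2,43/2] y:[28/3,55/3] z:[-11,29] -> hit [28/3,55/3], descend [4, 8, 11, 12]
  N4 x:[11/2,13/2] y:[41/3,55/3] z:[3,29] -> miss, prune
  N8 x:[27/2,43/2] y:[38/3,52/3] z:[10,20] -> hit [27/2,52/3], descend [9, 17]
    N9 x:[21,43/2] y:[17,52/3] z:[15,20] -> miss, prune
    N17 x:[27/2,16] y:[38/3,43/3] z:[10,12] -> miss, prune
  N11 x:[19/2,27/2] y:[34/3,15] z:[-11,22] -> hit [34/3,27/2], descend [1, 2, 15]
    N1 x:[25/2,27/2] y:[34/3,13] z:[-11,-10] -> miss, prune
    N2 x:[19/2,11] y:[41/3,15] z:[-1,4] -> miss, prune
    N15 x:[10,11] y:[34/3,38/3] z:[17,22] -> miss, prune
  N12 x:[17,43/2] y:[28/3,46/3] z:[-3,11] -> miss, prune

Summary -> nodes [0, 4, 8, 9, 17, 11, 1, 2, 15, 12]; box-tests=10; leaf-entries=0; first=miss

== RESULT ==
0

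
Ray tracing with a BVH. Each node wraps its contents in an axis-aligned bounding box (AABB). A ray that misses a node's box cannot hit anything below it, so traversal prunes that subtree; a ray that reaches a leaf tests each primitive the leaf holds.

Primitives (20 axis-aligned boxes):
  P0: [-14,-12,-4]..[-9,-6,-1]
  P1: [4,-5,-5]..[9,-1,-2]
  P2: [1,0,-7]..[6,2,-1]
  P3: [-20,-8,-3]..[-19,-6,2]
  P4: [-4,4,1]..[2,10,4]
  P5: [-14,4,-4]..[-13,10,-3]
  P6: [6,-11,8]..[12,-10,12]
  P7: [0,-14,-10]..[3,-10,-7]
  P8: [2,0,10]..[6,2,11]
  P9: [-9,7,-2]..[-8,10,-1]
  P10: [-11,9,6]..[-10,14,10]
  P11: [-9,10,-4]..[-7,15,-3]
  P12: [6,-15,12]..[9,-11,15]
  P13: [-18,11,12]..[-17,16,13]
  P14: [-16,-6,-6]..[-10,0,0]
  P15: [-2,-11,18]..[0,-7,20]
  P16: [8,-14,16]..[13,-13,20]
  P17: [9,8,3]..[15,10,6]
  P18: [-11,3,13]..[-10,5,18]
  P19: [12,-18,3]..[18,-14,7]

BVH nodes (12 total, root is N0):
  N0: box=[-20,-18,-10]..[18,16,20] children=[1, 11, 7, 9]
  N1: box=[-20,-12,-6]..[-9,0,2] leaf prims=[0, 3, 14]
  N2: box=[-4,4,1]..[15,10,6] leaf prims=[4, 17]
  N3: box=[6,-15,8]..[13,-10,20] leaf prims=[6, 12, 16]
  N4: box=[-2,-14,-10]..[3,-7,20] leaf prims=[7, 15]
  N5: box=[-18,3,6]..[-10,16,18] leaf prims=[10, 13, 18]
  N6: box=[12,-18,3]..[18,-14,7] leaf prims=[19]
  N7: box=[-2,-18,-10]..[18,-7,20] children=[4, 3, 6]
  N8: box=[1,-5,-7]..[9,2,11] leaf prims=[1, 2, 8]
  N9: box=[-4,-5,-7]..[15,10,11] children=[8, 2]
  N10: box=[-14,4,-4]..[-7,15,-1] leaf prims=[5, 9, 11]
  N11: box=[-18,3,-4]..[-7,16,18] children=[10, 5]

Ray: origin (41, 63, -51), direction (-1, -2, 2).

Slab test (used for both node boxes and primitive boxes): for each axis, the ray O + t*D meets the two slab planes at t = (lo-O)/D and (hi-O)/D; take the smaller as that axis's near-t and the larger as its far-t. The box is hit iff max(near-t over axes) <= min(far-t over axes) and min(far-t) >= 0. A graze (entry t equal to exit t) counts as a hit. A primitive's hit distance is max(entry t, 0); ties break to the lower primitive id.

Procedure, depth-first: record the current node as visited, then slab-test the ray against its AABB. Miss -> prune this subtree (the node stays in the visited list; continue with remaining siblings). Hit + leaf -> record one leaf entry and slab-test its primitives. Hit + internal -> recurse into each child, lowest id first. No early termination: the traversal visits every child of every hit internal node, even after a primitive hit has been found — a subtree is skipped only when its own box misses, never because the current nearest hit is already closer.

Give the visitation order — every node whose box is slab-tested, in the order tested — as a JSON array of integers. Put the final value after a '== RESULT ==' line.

Trace the traversal:
N0 x:[23,61] y:[47/2,81/2] z:[41/2,71/2] -> hit [47/2,71/2], descend [1, 7, 9, 11]
  N1 x:[50,61] y:[63/2,75/2] z:[45/2,53/2] -> miss, prune
  N7 x:[23,43] y:[35,81/2] z:[41/2,71/2] -> hit [35,71/2], descend [3, 4, 6]
    N3 x:[28,35] y:[73/2,39] z:[59/2,71/2] -> miss, prune
    N4 x:[38,43] y:[35,77/2] z:[41/2,71/2] -> miss, prune
    N6 x:[23,29] y:[77/2,81/2] z:[27,29] -> miss, prune
  N9 x:[26,45] y:[53/2,34] z:[22,31] -> hit [53/2,31], descend [2, 8]
    N2 x:[26,45] y:[53/2,59/2] z:[26,57/2] -> hit [53/2,57/2] leaf, test {P4(miss), P17@t=27}
    N8 x:[32,40] y:[61/2,34] z:[22,31] -> miss, prune
  N11 x:[48,59] y:[47/2,30] z:[47/2,69/2] -> miss, prune

10 AABB tests over nodes [0, 1, 7, 3, 4, 6, 9, 2, 8, 11]; 1 leaf entered; closest P17.

== RESULT ==
[0, 1, 7, 3, 4, 6, 9, 2, 8, 11]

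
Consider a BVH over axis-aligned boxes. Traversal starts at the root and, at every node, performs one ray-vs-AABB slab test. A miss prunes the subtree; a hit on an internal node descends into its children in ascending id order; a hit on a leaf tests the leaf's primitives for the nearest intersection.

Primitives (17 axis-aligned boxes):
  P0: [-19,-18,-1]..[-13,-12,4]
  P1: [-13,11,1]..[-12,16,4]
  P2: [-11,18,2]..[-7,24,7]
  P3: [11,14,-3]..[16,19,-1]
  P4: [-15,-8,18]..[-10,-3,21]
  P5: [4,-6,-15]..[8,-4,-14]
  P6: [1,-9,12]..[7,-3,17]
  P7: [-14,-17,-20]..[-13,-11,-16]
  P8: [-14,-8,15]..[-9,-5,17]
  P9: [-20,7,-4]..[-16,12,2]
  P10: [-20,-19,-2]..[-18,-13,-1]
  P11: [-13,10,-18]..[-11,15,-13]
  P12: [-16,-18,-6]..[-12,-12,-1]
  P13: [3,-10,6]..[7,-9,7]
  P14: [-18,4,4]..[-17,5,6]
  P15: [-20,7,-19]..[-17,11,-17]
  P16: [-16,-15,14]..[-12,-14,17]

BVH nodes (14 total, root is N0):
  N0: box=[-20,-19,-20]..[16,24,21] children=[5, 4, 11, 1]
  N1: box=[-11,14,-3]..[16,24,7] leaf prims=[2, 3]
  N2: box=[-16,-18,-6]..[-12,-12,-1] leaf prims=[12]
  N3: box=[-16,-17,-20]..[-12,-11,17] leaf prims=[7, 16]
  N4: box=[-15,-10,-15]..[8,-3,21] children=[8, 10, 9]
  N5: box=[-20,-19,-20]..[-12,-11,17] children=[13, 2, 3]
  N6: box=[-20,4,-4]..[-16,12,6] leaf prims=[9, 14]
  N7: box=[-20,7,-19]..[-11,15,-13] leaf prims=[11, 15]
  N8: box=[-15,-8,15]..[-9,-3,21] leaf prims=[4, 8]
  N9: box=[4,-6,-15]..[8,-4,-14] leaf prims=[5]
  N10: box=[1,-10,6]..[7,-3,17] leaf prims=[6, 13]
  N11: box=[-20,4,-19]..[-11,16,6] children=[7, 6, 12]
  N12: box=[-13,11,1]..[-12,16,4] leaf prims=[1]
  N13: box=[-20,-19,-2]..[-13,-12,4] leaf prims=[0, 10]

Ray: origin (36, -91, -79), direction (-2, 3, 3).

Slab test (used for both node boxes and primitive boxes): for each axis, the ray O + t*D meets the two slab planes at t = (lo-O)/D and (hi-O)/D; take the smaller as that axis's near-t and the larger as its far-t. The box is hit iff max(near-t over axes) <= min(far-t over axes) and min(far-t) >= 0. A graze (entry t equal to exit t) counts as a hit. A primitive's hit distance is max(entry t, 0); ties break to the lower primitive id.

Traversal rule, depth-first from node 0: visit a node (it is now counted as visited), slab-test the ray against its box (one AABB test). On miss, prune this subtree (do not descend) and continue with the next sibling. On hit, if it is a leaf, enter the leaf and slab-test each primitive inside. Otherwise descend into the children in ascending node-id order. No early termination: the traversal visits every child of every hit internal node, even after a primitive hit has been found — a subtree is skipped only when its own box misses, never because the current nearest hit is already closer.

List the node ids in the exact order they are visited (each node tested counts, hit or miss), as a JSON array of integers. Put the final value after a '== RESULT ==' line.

Trace the traversal:
N0 x:[10,28] y:[24,115/3] z:[59/3,100/3] -> hit [24,28], descend [1, 4, 5, 11]
  N1 x:[10,47/2] y:[35,115/3] z:[76/3,86/3] -> miss, prune
  N4 x:[14,51/2] y:[27,88/3] z:[64/3,100/3] -> miss, prune
  N5 x:[24,28] y:[24,80/3] z:[59/3,32] -> hit [24,80/3], descend [2, 3, 13]
    N2 x:[24,26] y:[73/3,79/3] z:[73/3,26] -> hit [73/3,26] leaf, test {P12@t=73/3}
    N3 x:[24,26] y:[74/3,80/3] z:[59/3,32] -> hit [74/3,26] leaf, test {P7(miss), P16(miss)}
    N13 x:[49/2,28] y:[24,79/3] z:[77/3,83/3] -> hit [77/3,79/3] leaf, test {P0@t=26, P10(miss)}
  N11 x:[47/2,28] y:[95/3,107/3] z:[20,85/3] -> miss, prune

Summary -> nodes [0, 1, 4, 5, 2, 3, 13, 11]; box-tests=8; leaf-entries=3; first=P12

== RESULT ==
[0, 1, 4, 5, 2, 3, 13, 11]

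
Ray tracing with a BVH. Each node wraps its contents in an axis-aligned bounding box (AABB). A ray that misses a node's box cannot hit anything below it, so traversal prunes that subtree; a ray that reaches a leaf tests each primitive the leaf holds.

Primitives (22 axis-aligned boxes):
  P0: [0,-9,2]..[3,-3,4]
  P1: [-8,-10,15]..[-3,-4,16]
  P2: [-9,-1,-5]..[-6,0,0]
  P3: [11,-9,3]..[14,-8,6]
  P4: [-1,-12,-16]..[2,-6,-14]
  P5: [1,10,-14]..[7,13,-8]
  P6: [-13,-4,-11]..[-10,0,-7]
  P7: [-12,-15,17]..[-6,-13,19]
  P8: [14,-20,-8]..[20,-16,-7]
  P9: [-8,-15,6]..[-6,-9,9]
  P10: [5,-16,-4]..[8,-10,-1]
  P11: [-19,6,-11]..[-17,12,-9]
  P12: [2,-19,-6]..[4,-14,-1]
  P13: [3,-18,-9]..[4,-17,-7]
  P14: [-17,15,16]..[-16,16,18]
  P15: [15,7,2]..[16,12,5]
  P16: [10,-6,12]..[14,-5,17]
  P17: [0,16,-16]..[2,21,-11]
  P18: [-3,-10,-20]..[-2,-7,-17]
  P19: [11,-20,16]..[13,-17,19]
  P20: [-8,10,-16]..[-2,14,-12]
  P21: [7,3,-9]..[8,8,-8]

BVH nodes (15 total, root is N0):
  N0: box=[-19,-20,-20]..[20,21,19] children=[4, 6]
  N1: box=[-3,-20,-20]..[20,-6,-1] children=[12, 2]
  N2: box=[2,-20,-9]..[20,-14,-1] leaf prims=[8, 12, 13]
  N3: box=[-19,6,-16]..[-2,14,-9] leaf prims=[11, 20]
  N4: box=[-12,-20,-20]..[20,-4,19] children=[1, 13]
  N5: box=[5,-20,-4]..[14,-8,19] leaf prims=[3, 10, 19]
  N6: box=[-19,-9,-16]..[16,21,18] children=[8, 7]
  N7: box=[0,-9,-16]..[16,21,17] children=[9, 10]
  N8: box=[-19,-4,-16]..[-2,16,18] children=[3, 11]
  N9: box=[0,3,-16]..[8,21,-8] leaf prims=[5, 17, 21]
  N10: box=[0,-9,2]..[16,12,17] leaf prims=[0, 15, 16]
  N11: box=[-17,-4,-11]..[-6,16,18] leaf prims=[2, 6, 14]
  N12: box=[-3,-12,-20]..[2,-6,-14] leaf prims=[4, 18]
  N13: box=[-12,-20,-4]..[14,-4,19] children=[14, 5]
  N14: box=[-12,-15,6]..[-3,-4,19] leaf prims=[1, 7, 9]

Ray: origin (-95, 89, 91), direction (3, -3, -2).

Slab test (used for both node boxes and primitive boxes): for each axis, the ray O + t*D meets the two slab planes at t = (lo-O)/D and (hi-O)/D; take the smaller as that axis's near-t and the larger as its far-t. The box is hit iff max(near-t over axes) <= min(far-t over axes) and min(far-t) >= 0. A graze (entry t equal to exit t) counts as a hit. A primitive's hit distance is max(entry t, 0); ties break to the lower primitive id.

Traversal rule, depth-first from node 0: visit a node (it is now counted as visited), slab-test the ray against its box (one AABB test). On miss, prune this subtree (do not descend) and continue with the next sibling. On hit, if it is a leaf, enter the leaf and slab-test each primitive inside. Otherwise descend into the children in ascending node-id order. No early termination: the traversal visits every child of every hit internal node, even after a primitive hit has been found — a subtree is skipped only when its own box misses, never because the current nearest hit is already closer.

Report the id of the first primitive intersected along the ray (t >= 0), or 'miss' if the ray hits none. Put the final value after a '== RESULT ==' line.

Traverse from the root:
N0 x:[76/3,115/3] y:[68/3,109/3] z:[36,111/2] -> hit [36,109/3], descend [4, 6]
  N4 x:[83/3,115/3] y:[31,109/3] z:[36,111/2] -> hit [36,109/3], descend [1, 13]
    N1 x:[92/3,115/3] y:[95/3,109/3] z:[46,111/2] -> miss, prune
    N13 x:[83/3,109/3] y:[31,109/3] z:[36,95/2] -> hit [36,109/3], descend [5, 14]
      N5 x:[100/3,109/3] y:[97/3,109/3] z:[36,95/2] -> hit [36,109/3] leaf, test {P3(miss), P10(miss), P19@t=36}
      N14 x:[83/3,92/3] y:[31,104/3] z:[36,85/2] -> miss, prune
  N6 x:[76/3,37] y:[68/3,98/3] z:[73/2,107/2] -> miss, prune

Summary -> nodes [0, 4, 1, 13, 5, 14, 6]; box-tests=7; leaf-entries=1; first=P19

== RESULT ==
19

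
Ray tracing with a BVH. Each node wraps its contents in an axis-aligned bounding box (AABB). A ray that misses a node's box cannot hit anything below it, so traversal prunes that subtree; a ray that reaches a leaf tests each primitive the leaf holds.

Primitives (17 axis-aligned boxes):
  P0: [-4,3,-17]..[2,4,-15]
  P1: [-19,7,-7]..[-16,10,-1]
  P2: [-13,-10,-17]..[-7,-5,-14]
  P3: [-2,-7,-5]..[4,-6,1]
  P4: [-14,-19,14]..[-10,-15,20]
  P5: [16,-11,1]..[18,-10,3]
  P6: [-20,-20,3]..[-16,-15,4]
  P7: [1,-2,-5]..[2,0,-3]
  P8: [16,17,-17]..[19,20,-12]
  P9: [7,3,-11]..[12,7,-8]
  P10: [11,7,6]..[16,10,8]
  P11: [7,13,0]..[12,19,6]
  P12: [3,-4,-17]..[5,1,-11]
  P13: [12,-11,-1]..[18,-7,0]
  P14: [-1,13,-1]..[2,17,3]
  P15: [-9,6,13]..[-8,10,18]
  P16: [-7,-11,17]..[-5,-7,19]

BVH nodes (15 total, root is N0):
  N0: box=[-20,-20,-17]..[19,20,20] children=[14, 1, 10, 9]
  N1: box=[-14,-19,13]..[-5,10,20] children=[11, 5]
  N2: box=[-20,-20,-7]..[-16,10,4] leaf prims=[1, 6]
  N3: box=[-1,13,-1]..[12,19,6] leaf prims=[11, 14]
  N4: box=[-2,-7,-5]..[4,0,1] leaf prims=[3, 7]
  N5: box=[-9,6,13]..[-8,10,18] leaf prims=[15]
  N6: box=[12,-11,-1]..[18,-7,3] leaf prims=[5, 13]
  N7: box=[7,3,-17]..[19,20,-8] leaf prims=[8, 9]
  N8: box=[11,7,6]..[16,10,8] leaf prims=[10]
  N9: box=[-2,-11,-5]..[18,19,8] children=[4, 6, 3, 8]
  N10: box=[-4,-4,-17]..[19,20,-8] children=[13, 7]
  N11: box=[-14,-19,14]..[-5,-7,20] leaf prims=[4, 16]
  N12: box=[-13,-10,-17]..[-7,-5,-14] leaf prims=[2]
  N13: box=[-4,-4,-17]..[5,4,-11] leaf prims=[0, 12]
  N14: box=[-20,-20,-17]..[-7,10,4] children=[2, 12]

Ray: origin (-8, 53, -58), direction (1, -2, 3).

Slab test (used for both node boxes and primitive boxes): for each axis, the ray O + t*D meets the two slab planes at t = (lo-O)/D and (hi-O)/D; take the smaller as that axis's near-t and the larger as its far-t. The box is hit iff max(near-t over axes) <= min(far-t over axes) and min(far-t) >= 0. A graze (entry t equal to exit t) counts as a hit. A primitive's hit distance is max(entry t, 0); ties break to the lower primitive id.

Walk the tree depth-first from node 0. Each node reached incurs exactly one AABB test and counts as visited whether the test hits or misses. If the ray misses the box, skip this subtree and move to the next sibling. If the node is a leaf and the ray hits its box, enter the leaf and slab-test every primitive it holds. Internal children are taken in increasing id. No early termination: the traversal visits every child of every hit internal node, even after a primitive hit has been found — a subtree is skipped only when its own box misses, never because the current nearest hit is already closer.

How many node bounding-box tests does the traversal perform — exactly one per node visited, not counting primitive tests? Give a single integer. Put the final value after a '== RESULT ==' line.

Walk:
N0 x:[-12,27] y:[33/2,73/2] z:[41/3,26] -> hit [33/2,26], descend [1, 9, 10, 14]
  N1 x:[-6,3] y:[43/2,36] z:[71/3,26] -> miss, prune
  N9 x:[6,26] y:[17,32] z:[53/3,22] -> hit [53/3,22], descend [3, 4, 6, 8]
    N3 x:[7,20] y:[17,20] z:[19,64/3] -> hit [19,20] leaf, test {P11@t=58/3, P14(miss)}
    N4 x:[6,12] y:[53/2,30] z:[53/3,59/3] -> miss, prune
    N6 x:[20,26] y:[30,32] z:[19,61/3] -> miss, prune
    N8 x:[19,24] y:[43/2,23] z:[64/3,22] -> hit [43/2,22] leaf, test {P10@t=43/2}
  N10 x:[4,27] y:[33/2,57/2] z:[41/3,50/3] -> hit [33/2,50/3], descend [7, 13]
    N7 x:[15,27] y:[33/2,25] z:[41/3,50/3] -> hit [33/2,50/3] leaf, test {P8(miss), P9(miss)}
    N13 x:[4,13] y:[49/2,57/2] z:[41/3,47/3] -> miss, prune
  N14 x:[-12,1] y:[43/2,73/2] z:[41/3,62/3] -> miss, prune

Visited [0, 1, 9, 3, 4, 6, 8, 10, 7, 13, 14]. Tests: 11 box, 3 leaf. Nearest: P11.

== RESULT ==
11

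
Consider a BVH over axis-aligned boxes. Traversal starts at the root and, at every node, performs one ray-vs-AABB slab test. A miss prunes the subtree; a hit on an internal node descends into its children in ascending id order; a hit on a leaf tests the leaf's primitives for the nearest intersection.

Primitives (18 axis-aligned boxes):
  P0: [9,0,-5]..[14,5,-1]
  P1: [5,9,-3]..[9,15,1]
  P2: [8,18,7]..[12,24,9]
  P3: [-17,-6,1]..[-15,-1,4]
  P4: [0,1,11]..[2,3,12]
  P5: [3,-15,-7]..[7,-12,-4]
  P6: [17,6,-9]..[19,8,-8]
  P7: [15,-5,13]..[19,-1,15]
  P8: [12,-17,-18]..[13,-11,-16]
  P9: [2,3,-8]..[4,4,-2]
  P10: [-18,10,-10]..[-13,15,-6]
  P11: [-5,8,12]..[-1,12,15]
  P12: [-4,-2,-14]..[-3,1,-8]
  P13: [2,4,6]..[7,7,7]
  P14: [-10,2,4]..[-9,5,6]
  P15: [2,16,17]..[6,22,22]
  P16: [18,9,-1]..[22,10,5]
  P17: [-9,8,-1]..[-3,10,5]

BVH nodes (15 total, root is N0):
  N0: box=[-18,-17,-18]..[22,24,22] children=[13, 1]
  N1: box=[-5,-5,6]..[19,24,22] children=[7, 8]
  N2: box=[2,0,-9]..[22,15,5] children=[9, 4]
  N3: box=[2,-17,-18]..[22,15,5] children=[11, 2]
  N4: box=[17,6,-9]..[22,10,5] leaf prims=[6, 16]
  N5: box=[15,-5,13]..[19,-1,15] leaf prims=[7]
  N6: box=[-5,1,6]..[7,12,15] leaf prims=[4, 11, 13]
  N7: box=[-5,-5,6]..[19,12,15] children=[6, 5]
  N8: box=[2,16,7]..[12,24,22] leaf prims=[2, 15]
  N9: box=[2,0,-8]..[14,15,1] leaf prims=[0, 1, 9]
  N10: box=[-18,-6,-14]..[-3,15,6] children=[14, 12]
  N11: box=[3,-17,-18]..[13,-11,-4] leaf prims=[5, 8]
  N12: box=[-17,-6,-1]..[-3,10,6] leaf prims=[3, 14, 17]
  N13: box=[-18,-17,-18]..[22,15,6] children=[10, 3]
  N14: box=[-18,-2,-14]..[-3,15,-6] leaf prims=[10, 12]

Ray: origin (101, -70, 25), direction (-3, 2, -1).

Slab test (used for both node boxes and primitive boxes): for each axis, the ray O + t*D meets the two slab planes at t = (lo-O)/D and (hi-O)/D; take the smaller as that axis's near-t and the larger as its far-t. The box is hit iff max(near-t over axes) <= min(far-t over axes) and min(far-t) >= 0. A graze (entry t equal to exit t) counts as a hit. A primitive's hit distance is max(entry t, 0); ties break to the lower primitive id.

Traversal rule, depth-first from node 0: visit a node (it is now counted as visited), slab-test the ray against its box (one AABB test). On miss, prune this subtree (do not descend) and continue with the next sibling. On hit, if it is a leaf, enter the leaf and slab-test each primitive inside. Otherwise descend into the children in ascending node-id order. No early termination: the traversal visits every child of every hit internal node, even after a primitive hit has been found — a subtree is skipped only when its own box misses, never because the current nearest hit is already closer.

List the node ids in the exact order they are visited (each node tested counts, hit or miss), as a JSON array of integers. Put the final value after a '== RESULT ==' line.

Traverse from the root:
N0 x:[79/3,119/3] y:[53/2,47] z:[3,43] -> hit [53/2,119/3], descend [1, 13]
  N1 x:[82/3,106/3] y:[65/2,47] z:[3,19] -> miss, prune
  N13 x:[79/3,119/3] y:[53/2,85/2] z:[19,43] -> hit [53/2,119/3], descend [3, 10]
    N3 x:[79/3,33] y:[53/2,85/2] z:[20,43] -> hit [53/2,33], descend [2, 11]
      N2 x:[79/3,33] y:[35,85/2] z:[20,34] -> miss, prune
      N11 x:[88/3,98/3] y:[53/2,59/2] z:[29,43] -> hit [88/3,59/2] leaf, test {P5(miss), P8(miss)}
    N10 x:[104/3,119/3] y:[32,85/2] z:[19,39] -> hit [104/3,39], descend [12, 14]
      N12 x:[104/3,118/3] y:[32,40] z:[19,26] -> miss, prune
      N14 x:[104/3,119/3] y:[34,85/2] z:[31,39] -> hit [104/3,39] leaf, test {P10(miss), P12@t=104/3}

Summary -> nodes [0, 1, 13, 3, 2, 11, 10, 12, 14]; box-tests=9; leaf-entries=2; first=P12

== RESULT ==
[0, 1, 13, 3, 2, 11, 10, 12, 14]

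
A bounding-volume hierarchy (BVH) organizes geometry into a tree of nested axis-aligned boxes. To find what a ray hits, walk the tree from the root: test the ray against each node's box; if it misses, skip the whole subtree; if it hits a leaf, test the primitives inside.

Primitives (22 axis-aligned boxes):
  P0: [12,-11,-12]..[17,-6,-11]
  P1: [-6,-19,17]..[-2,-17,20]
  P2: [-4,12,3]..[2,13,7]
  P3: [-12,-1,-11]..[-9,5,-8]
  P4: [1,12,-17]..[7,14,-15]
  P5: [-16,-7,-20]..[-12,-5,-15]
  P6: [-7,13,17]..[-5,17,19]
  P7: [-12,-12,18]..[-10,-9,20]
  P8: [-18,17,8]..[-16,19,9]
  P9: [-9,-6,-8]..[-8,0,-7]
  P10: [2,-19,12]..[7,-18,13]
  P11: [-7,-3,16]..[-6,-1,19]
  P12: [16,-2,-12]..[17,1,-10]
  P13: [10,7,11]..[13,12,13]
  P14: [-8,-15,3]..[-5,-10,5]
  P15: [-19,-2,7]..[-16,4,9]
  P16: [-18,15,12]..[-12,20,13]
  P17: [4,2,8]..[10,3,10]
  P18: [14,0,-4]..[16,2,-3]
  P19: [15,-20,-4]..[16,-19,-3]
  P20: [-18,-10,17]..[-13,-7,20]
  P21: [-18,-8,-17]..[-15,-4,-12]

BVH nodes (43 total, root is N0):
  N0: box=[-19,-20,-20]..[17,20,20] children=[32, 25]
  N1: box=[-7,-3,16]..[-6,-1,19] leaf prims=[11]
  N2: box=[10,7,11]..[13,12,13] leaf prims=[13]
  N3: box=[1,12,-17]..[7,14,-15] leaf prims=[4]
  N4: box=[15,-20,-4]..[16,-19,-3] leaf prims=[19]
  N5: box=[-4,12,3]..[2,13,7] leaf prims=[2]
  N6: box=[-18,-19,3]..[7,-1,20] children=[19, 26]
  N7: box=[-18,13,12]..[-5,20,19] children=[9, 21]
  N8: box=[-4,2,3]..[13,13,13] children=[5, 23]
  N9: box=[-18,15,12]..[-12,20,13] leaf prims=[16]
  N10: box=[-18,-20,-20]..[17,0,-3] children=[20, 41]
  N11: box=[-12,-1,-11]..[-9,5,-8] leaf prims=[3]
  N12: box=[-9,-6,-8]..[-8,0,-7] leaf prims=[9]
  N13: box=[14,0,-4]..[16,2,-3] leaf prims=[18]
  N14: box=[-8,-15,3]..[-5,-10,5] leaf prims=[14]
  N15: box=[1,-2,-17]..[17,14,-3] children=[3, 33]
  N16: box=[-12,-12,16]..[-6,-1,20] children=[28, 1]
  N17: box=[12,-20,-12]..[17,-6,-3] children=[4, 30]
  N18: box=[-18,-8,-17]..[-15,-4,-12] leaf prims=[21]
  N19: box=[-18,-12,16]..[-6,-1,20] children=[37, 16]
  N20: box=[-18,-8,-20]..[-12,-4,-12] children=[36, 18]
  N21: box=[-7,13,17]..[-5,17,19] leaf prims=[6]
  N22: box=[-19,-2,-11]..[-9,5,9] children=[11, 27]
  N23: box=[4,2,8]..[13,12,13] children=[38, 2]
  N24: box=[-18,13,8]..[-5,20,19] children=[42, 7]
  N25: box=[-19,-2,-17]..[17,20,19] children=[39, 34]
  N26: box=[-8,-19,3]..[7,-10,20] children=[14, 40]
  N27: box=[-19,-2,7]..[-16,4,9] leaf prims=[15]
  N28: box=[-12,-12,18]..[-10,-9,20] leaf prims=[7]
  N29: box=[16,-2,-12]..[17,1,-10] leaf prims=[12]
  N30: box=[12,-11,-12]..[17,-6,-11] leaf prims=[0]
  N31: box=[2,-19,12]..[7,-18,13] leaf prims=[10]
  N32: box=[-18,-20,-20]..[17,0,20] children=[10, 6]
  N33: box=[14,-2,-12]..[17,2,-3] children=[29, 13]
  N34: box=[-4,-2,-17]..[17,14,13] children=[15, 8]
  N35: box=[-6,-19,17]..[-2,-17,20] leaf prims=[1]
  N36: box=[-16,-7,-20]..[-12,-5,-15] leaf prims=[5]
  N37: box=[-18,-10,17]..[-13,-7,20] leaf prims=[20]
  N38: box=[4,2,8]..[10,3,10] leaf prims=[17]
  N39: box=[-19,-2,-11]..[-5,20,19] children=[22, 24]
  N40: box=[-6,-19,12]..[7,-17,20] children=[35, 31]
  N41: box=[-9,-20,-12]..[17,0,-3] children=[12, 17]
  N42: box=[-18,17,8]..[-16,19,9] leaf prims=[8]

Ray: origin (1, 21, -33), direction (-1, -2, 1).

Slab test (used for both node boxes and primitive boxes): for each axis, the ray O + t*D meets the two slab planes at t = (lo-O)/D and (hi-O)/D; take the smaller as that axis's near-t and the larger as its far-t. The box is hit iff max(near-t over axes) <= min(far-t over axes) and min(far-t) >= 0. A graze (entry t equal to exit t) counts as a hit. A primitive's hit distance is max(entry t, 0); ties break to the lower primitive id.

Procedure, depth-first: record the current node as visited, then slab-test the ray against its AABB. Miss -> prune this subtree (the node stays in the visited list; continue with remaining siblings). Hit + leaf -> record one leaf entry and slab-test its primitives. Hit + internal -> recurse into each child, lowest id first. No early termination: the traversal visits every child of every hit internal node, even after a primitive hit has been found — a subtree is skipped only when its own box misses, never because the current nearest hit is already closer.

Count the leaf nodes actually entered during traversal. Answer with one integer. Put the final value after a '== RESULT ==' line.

Traverse from the root:
N0 x:[-16,20] y:[1/2,41/2] z:[13,53] -> hit [13,20], descend [25, 32]
  N25 x:[-16,20] y:[1/2,23/2] z:[16,52] -> miss, prune
  N32 x:[-16,19] y:[21/2,41/2] z:[13,53] -> hit [13,19], descend [6, 10]
    N6 x:[-6,19] y:[11,20] z:[36,53] -> miss, prune
    N10 x:[-16,19] y:[21/2,41/2] z:[13,30] -> hit [13,19], descend [20, 41]
      N20 x:[13,19] y:[25/2,29/2] z:[13,21] -> hit [13,29/2], descend [18, 36]
        N18 x:[16,19] y:[25/2,29/2] z:[16,21] -> miss, prune
        N36 x:[13,17] y:[13,14] z:[13,18] -> hit [13,14] leaf, test {P5@t=13}
      N41 x:[-16,10] y:[21/2,41/2] z:[21,30] -> miss, prune

9 AABB tests over nodes [0, 25, 32, 6, 10, 20, 18, 36, 41]; 1 leaf entered; closest P5.

== RESULT ==
1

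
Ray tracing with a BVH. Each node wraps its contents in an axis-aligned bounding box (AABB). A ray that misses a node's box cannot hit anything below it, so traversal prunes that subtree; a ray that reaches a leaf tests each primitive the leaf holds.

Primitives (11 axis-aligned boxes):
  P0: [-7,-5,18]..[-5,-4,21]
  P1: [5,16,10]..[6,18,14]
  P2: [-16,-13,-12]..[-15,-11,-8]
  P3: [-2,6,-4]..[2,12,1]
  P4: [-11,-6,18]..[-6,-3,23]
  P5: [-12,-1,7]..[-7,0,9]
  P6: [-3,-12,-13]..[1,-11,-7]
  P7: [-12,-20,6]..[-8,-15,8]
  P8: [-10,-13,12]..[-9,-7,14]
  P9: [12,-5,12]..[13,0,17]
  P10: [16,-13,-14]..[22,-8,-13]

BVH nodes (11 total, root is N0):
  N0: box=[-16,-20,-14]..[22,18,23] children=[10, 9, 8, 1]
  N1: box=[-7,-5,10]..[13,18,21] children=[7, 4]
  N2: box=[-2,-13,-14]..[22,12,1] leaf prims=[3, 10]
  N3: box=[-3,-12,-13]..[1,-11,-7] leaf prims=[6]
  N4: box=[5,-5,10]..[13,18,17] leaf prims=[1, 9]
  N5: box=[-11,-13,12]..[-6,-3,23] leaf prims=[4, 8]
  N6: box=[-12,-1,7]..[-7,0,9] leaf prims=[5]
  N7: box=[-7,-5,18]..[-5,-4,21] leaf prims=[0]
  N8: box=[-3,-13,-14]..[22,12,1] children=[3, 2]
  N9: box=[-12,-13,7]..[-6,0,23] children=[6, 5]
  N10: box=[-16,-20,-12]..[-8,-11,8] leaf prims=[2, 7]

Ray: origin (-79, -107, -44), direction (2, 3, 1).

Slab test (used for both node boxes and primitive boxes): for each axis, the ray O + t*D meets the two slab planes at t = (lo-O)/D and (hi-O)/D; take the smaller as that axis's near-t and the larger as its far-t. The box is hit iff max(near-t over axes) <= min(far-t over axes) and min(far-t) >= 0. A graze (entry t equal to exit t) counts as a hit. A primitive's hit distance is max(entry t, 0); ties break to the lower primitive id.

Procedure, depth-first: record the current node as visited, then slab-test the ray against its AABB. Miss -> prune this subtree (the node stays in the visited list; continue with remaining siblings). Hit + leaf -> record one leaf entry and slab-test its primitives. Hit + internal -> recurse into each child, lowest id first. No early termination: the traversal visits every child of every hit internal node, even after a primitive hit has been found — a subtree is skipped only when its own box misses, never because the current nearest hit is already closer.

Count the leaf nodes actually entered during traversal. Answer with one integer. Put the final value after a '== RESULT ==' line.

Walk:
N0 x:[63/2,101/2] y:[29,125/3] z:[30,67] -> hit [63/2,125/3], descend [1, 8, 9, 10]
  N1 x:[36,46] y:[34,125/3] z:[54,65] -> miss, prune
  N8 x:[38,101/2] y:[94/3,119/3] z:[30,45] -> hit [38,119/3], descend [2, 3]
    N2 x:[77/2,101/2] y:[94/3,119/3] z:[30,45] -> hit [77/2,119/3] leaf, test {P3(miss), P10(miss)}
    N3 x:[38,40] y:[95/3,32] z:[31,37] -> miss, prune
  N9 x:[67/2,73/2] y:[94/3,107/3] z:[51,67] -> miss, prune
  N10 x:[63/2,71/2] y:[29,32] z:[32,52] -> hit [32,32] leaf, test {P2@t=32, P7(miss)}

order=[0, 1, 8, 2, 3, 9, 10]  |boxes|=7  |leaves|=2  hit=P2

== RESULT ==
2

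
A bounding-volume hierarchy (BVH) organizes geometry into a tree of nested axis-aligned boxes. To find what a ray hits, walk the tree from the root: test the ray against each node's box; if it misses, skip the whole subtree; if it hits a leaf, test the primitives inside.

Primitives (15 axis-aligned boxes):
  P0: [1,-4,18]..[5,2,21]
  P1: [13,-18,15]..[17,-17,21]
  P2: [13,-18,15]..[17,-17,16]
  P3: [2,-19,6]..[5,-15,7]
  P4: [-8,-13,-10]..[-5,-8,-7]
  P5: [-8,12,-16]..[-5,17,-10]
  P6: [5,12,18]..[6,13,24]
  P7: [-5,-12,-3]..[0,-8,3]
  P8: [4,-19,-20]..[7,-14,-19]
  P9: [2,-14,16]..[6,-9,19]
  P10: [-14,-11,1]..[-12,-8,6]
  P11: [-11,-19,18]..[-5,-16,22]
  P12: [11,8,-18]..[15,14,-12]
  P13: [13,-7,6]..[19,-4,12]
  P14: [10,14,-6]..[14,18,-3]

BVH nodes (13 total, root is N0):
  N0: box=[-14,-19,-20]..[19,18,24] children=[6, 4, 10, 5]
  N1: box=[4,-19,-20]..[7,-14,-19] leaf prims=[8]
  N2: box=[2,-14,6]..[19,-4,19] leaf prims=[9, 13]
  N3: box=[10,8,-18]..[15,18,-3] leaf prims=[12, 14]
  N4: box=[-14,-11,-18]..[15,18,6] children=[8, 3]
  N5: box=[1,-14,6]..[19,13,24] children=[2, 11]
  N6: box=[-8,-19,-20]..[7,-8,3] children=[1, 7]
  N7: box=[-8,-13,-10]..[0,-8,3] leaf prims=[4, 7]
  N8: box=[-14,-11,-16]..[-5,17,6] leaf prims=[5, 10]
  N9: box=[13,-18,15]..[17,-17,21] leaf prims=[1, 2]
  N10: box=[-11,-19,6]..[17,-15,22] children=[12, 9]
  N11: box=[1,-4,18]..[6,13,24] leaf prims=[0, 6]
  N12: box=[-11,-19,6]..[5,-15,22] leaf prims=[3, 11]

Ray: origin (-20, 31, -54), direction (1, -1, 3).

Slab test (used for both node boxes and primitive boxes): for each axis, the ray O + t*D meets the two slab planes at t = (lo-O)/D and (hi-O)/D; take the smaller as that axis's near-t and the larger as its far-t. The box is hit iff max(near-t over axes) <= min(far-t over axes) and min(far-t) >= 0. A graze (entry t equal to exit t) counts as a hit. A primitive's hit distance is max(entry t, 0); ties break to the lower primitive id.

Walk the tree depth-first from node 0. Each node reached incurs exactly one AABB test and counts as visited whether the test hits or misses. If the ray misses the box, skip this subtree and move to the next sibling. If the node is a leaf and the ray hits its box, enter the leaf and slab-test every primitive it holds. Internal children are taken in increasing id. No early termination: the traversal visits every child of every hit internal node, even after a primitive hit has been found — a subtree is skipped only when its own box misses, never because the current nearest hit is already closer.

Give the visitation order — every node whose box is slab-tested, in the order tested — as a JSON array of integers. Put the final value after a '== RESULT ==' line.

Traverse from the root:
N0 x:[6,39] y:[13,50] z:[34/3,26] -> hit [13,26], descend [4, 5, 6, 10]
  N4 x:[6,35] y:[13,42] z:[12,20] -> hit [13,20], descend [3, 8]
    N3 x:[30,35] y:[13,23] z:[12,17] -> miss, prune
    N8 x:[6,15] y:[14,42] z:[38/3,20] -> hit [14,15] leaf, test {P5@t=14, P10(miss)}
  N5 x:[21,39] y:[18,45] z:[20,26] -> hit [21,26], descend [2, 11]
    N2 x:[22,39] y:[35,45] z:[20,73/3] -> miss, prune
    N11 x:[21,26] y:[18,35] z:[24,26] -> hit [24,26] leaf, test {P0(miss), P6(miss)}
  N6 x:[12,27] y:[39,50] z:[34/3,19] -> miss, prune
  N10 x:[9,37] y:[46,50] z:[20,76/3] -> miss, prune

order=[0, 4, 3, 8, 5, 2, 11, 6, 10]  |boxes|=9  |leaves|=2  hit=P5

== RESULT ==
[0, 4, 3, 8, 5, 2, 11, 6, 10]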